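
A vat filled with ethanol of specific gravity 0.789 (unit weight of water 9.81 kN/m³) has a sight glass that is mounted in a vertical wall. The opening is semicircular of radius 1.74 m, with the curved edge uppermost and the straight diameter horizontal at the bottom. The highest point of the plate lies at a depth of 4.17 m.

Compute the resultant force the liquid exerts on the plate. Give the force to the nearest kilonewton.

γ = 0.789 × 9.81 = 7.74009 kN/m³.
The centroid lies 4r/(3π) = 0.738479 m above the diameter, so r − 4r/(3π) = 1.74 − 0.738479 = 1.00152 m below the topmost point, so the centroid depth is h_c = 4.17 + 1.00152 = 5.17152 m.
A = πr²/2 = π × 1.74²/2 = 4.75574 m².
Resultant F = γ·h_c·A = 7.74009 × 5.17152 × 4.75574 = 190.363 kN.

F ≈ 190 kN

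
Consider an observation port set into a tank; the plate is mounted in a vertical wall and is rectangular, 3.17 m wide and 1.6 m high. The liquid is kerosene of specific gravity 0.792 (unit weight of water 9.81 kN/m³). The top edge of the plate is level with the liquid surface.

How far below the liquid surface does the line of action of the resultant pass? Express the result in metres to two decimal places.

h_p = 1.07 m

γ = 0.792 × 9.81 = 7.76952 kN/m³.
The centroid lies 1.6/2 = 0.8 m below the top edge, so the centroid depth is h_c = 0.8 m.
A = 3.17 × 1.6 = 5.072 m².
Resultant F = γ·h_c·A = 7.76952 × 0.8 × 5.072 = 31.5256 kN.
I_c = b·h³/12 = 3.17 × 1.6³/12 = 1.08203 m⁴.
Centre of pressure: y_p = y_c + I_c/(y_c·A) = 0.8 + 1.08203/(0.8 × 5.072) = 0.8 + 0.266667 = 1.06667 m along the plane.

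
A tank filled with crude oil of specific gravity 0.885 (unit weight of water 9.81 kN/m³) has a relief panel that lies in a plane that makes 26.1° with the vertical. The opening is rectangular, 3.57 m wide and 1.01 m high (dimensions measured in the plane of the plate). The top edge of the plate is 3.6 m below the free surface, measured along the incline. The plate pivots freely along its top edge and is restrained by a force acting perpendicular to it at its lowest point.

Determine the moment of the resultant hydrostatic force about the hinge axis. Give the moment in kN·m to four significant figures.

M ≈ 60.67 kN·m

γ = 0.885 × 9.81 = 8.68185 kN/m³.
The plate makes 26.1° with the vertical, i.e. θ = 90° − 26.1° = 63.9° to the horizontal. Measuring y along the incline from the free-surface line, vertical depth h = y·sinθ with sinθ = 0.898028.
The centroid lies 1.01/2 = 0.505 m below the top edge, so y_c = 3.6 + 0.505 = 4.105 m and h_c = 4.105 × 0.898028 = 3.6864 m.
A = 3.57 × 1.01 = 3.6057 m².
Resultant F = γ·h_c·A = 8.68185 × 3.6864 × 3.6057 = 115.4 kN.
I_c = b·h³/12 = 3.57 × 1.01³/12 = 0.306515 m⁴.
Centre of pressure: y_p = y_c + I_c/(y_c·A) = 4.105 + 0.306515/(4.105 × 3.6057) = 4.105 + 0.0207085 = 4.12571 m along the plane.
The resultant acts 0.505 + 0.0207085 = 0.525709 m (along the plate) below the hinge at the top edge, so the moment about the hinge is M = F × 0.525709 = 115.4 × 0.525709 = 60.6668 kN·m.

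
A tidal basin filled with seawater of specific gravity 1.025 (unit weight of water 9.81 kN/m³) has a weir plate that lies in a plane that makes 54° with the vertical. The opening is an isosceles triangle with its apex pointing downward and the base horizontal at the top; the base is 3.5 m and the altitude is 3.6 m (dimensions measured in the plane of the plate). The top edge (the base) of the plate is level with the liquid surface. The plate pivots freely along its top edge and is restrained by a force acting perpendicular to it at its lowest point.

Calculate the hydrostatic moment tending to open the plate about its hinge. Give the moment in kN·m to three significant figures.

M ≈ 80.4 kN·m

γ = 1.025 × 9.81 = 10.05525 kN/m³.
The plate makes 54° with the vertical, i.e. θ = 90° − 54° = 36° to the horizontal. Measuring y along the incline from the free-surface line, vertical depth h = y·sinθ with sinθ = 0.587785.
With the apex down, the centroid sits h/3 = 3.6/3 = 1.2 m below the base (the top edge), so y_c = 1.2 m and h_c = 1.2 × 0.587785 = 0.705342 m.
A = ½ × 3.5 × 3.6 = 6.3 m².
Resultant F = γ·h_c·A = 10.05525 × 0.705342 × 6.3 = 44.6821 kN.
I_c = b·h³/36 = 3.5 × 3.6³/36 = 4.536 m⁴.
Centre of pressure: y_p = y_c + I_c/(y_c·A) = 1.2 + 4.536/(1.2 × 6.3) = 1.2 + 0.6 = 1.8 m along the plane.
The resultant acts 1.2 + 0.6 = 1.8 m (along the plate) below the hinge at the top edge, so the moment about the hinge is M = F × 1.8 = 44.6821 × 1.8 = 80.4278 kN·m.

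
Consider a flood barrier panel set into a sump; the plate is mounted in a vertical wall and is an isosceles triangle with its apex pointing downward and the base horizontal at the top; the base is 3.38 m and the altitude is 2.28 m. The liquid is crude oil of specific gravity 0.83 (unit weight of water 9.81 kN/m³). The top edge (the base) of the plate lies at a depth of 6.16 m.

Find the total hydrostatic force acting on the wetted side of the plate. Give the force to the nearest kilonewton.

F ≈ 217 kN

γ = 0.83 × 9.81 = 8.1423 kN/m³.
With the apex down, the centroid sits h/3 = 2.28/3 = 0.76 m below the base (the top edge), so the centroid depth is h_c = 6.16 + 0.76 = 6.92 m.
A = ½ × 3.38 × 2.28 = 3.8532 m².
Resultant F = γ·h_c·A = 8.1423 × 6.92 × 3.8532 = 217.107 kN.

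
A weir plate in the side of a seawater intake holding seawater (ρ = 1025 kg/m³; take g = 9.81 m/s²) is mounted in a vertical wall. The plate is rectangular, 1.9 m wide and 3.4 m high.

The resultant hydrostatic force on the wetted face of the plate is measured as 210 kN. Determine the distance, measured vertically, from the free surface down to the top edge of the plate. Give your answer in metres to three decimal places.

d_top ≈ 1.533 m

γ = ρg = 1025 × 9.81 / 1000 = 10.05525 kN/m³.
A = 1.9 × 3.4 = 6.46 m².
From F = γ·h_c·A, the centroid depth is h_c = 210/(10.05525 × 6.46) = 3.23291 m.
The centroid lies 3.4/2 = 1.7 m below the top edge, so the top edge sits at h_top = 3.23291 − 1.7 = 1.53291 m below the surface.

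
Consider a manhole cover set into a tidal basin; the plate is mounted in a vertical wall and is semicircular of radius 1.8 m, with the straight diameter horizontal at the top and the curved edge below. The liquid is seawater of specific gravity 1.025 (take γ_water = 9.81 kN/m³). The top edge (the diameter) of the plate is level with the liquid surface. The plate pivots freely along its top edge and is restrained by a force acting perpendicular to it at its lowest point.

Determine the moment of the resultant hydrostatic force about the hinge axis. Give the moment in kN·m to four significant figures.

M ≈ 41.45 kN·m

γ = 1.025 × 9.81 = 10.05525 kN/m³.
The centroid of a semicircle lies 4r/(3π) = 0.763944 m from the diameter, here below the top edge, so the centroid depth is h_c = 0.763944 m.
A = πr²/2 = π × 1.8²/2 = 5.08938 m².
Resultant F = γ·h_c·A = 10.05525 × 0.763944 × 5.08938 = 39.0948 kN.
I_c = (π/8 − 8/(9π))·r⁴ = 0.109757 × 1.8⁴ = 1.15219 m⁴.
Centre of pressure: y_p = y_c + I_c/(y_c·A) = 0.763944 + 1.15219/(0.763944 × 5.08938) = 0.763944 + 0.296345 = 1.06029 m along the plane.
The resultant acts 0.763944 + 0.296345 = 1.06029 m (along the plate) below the hinge at the top edge, so the moment about the hinge is M = F × 1.06029 = 39.0948 × 1.06029 = 41.4518 kN·m.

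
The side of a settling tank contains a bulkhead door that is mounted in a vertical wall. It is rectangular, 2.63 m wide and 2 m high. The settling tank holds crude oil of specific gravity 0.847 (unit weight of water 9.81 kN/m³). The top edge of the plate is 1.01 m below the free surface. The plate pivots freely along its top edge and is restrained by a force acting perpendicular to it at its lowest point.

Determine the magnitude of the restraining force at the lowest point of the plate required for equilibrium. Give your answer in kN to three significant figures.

γ = 0.847 × 9.81 = 8.30907 kN/m³.
The centroid lies 2/2 = 1 m below the top edge, so the centroid depth is h_c = 1.01 + 1 = 2.01 m.
A = 2.63 × 2 = 5.26 m².
Resultant F = γ·h_c·A = 8.30907 × 2.01 × 5.26 = 87.8485 kN.
I_c = b·h³/12 = 2.63 × 2³/12 = 1.75333 m⁴.
Centre of pressure: y_p = y_c + I_c/(y_c·A) = 2.01 + 1.75333/(2.01 × 5.26) = 2.01 + 0.165837 = 2.17584 m along the plane.
The resultant acts 1 + 0.165837 = 1.16584 m (along the plate) below the hinge at the top edge, so the moment about the hinge is M = F × 1.16584 = 87.8485 × 1.16584 = 102.417 kN·m.
A normal force at the bottom, 2 m from the hinge, must supply this moment: P = 102.417/2 = 51.2085 kN.

P ≈ 51.2 kN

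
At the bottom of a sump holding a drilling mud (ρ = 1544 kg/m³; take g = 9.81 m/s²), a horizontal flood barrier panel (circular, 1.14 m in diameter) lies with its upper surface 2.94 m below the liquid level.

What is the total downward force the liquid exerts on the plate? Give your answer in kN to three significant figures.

F ≈ 45.5 kN

γ = ρg = 1544 × 9.81 / 1000 = 15.14664 kN/m³.
The plate is horizontal, so pressure is uniform at p = γ·h = 15.14664 × 2.94 = 44.5311 kN/m².
A = π(0.57)² = 1.0207 m².
F = p·A = 44.5311 × 1.0207 = 45.4529 kN.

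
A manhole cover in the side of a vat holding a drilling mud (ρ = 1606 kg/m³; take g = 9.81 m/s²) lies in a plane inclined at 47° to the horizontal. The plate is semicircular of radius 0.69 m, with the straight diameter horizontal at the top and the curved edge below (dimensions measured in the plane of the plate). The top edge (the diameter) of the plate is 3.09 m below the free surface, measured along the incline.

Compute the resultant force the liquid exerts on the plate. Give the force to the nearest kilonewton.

F ≈ 29 kN

γ = ρg = 1606 × 9.81 / 1000 = 15.75486 kN/m³.
Let θ = 47° be the plate's angle to the horizontal; measure y along the incline from where the plane meets the free surface. Vertical depth h = y·sinθ with sinθ = 0.731354.
The centroid of a semicircle lies 4r/(3π) = 0.292845 m from the diameter, here below the top edge, so y_c = 3.09 + 0.292845 = 3.38284 m and h_c = 3.38284 × 0.731354 = 2.47405 m.
A = πr²/2 = π × 0.69²/2 = 0.747856 m².
Resultant F = γ·h_c·A = 15.75486 × 2.47405 × 0.747856 = 29.1502 kN.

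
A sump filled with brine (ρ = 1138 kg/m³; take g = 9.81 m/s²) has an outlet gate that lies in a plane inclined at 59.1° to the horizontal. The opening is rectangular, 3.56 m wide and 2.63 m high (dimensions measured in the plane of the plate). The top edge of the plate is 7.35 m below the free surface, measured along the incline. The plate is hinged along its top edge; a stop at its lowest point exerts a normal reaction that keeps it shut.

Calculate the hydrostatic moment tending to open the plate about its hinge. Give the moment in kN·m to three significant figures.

γ = ρg = 1138 × 9.81 / 1000 = 11.16378 kN/m³.
Let θ = 59.1° be the plate's angle to the horizontal; measure y along the incline from where the plane meets the free surface. Vertical depth h = y·sinθ with sinθ = 0.858065.
The centroid lies 2.63/2 = 1.315 m below the top edge, so y_c = 7.35 + 1.315 = 8.665 m and h_c = 8.665 × 0.858065 = 7.43513 m.
A = 3.56 × 2.63 = 9.3628 m².
Resultant F = γ·h_c·A = 11.16378 × 7.43513 × 9.3628 = 777.151 kN.
I_c = b·h³/12 = 3.56 × 2.63³/12 = 5.3968 m⁴.
Centre of pressure: y_p = y_c + I_c/(y_c·A) = 8.665 + 5.3968/(8.665 × 9.3628) = 8.665 + 0.0665215 = 8.73152 m along the plane.
The resultant acts 1.315 + 0.0665215 = 1.38152 m (along the plate) below the hinge at the top edge, so the moment about the hinge is M = F × 1.38152 = 777.151 × 1.38152 = 1073.65 kN·m.

M ≈ 1070 kN·m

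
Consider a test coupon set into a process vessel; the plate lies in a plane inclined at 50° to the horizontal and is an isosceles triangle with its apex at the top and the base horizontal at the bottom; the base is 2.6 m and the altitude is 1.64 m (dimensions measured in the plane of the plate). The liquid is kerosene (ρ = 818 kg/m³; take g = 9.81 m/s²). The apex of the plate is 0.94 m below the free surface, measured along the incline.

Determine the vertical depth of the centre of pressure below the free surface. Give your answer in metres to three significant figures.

γ = ρg = 818 × 9.81 / 1000 = 8.02458 kN/m³.
Let θ = 50° be the plate's angle to the horizontal; measure y along the incline from where the plane meets the free surface. Vertical depth h = y·sinθ with sinθ = 0.766044.
With the apex up, the centroid sits 2h/3 = 2 × 1.64/3 = 1.09333 m below the apex, so y_c = 0.94 + 1.09333 = 2.03333 m and h_c = 2.03333 × 0.766044 = 1.55762 m.
A = ½ × 2.6 × 1.64 = 2.132 m².
Resultant F = γ·h_c·A = 8.02458 × 1.55762 × 2.132 = 26.6484 kN.
I_c = b·h³/36 = 2.6 × 1.64³/36 = 0.318568 m⁴.
Centre of pressure: y_p = y_c + I_c/(y_c·A) = 2.03333 + 0.318568/(2.03333 × 2.132) = 2.03333 + 0.0734864 = 2.10682 m along the plane.
Vertically, h_p = y_p·sinθ = 2.10682 × 0.766044 = 1.61392 m.

h_p = 1.61 m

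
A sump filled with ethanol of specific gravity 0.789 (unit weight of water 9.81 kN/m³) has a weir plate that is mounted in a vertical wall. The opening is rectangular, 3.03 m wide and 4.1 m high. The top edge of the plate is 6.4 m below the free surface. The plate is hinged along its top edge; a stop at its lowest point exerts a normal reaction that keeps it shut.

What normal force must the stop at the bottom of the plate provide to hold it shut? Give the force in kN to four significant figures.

γ = 0.789 × 9.81 = 7.74009 kN/m³.
The centroid lies 4.1/2 = 2.05 m below the top edge, so the centroid depth is h_c = 6.4 + 2.05 = 8.45 m.
A = 3.03 × 4.1 = 12.423 m².
Resultant F = γ·h_c·A = 7.74009 × 8.45 × 12.423 = 812.511 kN.
I_c = b·h³/12 = 3.03 × 4.1³/12 = 17.4026 m⁴.
Centre of pressure: y_p = y_c + I_c/(y_c·A) = 8.45 + 17.4026/(8.45 × 12.423) = 8.45 + 0.16578 = 8.61578 m along the plane.
The resultant acts 2.05 + 0.16578 = 2.21578 m (along the plate) below the hinge at the top edge, so the moment about the hinge is M = F × 2.21578 = 812.511 × 2.21578 = 1800.35 kN·m.
A normal force at the bottom, 4.1 m from the hinge, must supply this moment: P = 1800.35/4.1 = 439.11 kN.

P ≈ 439.1 kN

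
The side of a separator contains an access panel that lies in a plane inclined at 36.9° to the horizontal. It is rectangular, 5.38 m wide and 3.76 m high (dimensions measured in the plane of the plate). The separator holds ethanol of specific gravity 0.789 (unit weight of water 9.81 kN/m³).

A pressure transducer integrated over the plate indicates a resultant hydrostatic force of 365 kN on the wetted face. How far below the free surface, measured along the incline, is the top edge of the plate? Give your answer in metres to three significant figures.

y_top ≈ 2.00 m

γ = 0.789 × 9.81 = 7.74009 kN/m³.
A = 5.38 × 3.76 = 20.2288 m².
From F = γ·h_c·A, the centroid depth is h_c = 365/(7.74009 × 20.2288) = 2.33118 m.
Let θ = 36.9° be the plate's angle to the horizontal; measure y along the incline from where the plane meets the free surface. Vertical depth h = y·sinθ with sinθ = 0.600420.
Along the incline, y_c = h_c/sinθ = 2.33118/0.600420 = 3.88258 m.
The centroid lies 3.76/2 = 1.88 m below the top edge, so the top edge sits at y_top = 3.88258 − 1.88 = 2.00258 m along the incline.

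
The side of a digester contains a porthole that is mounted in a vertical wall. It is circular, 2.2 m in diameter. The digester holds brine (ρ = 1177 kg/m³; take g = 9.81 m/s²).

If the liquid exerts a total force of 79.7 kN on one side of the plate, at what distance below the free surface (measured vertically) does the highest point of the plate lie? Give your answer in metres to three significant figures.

d_top ≈ 0.716 m

γ = ρg = 1177 × 9.81 / 1000 = 11.54637 kN/m³.
A = π(1.1)² = 3.80133 m².
From F = γ·h_c·A, the centroid depth is h_c = 79.7/(11.54637 × 3.80133) = 1.81584 m.
The centroid is at the centre, 1.1 m below the top of the plate, so the highest point sits at h_top = 1.81584 − 1.1 = 0.71584 m below the surface.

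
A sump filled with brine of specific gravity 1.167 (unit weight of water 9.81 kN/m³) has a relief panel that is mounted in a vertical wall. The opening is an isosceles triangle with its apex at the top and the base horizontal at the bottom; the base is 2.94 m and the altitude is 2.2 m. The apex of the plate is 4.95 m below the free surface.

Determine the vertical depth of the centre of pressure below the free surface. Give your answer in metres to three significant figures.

h_p = 6.46 m

γ = 1.167 × 9.81 = 11.44827 kN/m³.
With the apex up, the centroid sits 2h/3 = 2 × 2.2/3 = 1.46667 m below the apex, so the centroid depth is h_c = 4.95 + 1.46667 = 6.41667 m.
A = ½ × 2.94 × 2.2 = 3.234 m².
Resultant F = γ·h_c·A = 11.44827 × 6.41667 × 3.234 = 237.569 kN.
I_c = b·h³/36 = 2.94 × 2.2³/36 = 0.869587 m⁴.
Centre of pressure: y_p = y_c + I_c/(y_c·A) = 6.41667 + 0.869587/(6.41667 × 3.234) = 6.41667 + 0.0419048 = 6.45857 m along the plane.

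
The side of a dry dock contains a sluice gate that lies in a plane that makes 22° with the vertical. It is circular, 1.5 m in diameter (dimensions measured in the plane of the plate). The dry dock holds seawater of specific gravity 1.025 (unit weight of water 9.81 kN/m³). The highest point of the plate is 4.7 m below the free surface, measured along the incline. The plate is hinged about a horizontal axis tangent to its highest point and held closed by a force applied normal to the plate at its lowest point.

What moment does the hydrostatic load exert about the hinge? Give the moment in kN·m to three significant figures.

γ = 1.025 × 9.81 = 10.05525 kN/m³.
The plate makes 22° with the vertical, i.e. θ = 90° − 22° = 68° to the horizontal. Measuring y along the incline from the free-surface line, vertical depth h = y·sinθ with sinθ = 0.927184.
The centroid is at the centre, 0.75 m below the top of the plate, so y_c = 4.7 + 0.75 = 5.45 m and h_c = 5.45 × 0.927184 = 5.05315 m.
A = π(0.75)² = 1.76715 m².
Resultant F = γ·h_c·A = 10.05525 × 5.05315 × 1.76715 = 89.7901 kN.
I_c = πr⁴/4 = π × 0.75⁴/4 = 0.248505 m⁴.
Centre of pressure: y_p = y_c + I_c/(y_c·A) = 5.45 + 0.248505/(5.45 × 1.76715) = 5.45 + 0.0258027 = 5.4758 m along the plane.
The resultant acts 0.75 + 0.0258027 = 0.775803 m (along the plate) below the hinge at the top edge, so the moment about the hinge is M = F × 0.775803 = 89.7901 × 0.775803 = 69.6594 kN·m.

M ≈ 69.7 kN·m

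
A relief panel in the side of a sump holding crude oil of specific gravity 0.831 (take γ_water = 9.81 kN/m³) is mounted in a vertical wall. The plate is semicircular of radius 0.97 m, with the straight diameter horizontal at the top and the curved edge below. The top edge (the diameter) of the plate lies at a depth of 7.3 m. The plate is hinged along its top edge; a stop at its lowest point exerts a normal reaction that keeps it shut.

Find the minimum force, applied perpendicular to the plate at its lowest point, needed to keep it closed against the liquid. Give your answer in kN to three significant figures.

P ≈ 40.3 kN

γ = 0.831 × 9.81 = 8.15211 kN/m³.
The centroid of a semicircle lies 4r/(3π) = 0.411681 m from the diameter, here below the top edge, so the centroid depth is h_c = 7.3 + 0.411681 = 7.71168 m.
A = πr²/2 = π × 0.97²/2 = 1.47796 m².
Resultant F = γ·h_c·A = 8.15211 × 7.71168 × 1.47796 = 92.9141 kN.
I_c = (π/8 − 8/(9π))·r⁴ = 0.109757 × 0.97⁴ = 0.0971671 m⁴.
Centre of pressure: y_p = y_c + I_c/(y_c·A) = 7.71168 + 0.0971671/(7.71168 × 1.47796) = 7.71168 + 0.00852526 = 7.72021 m along the plane.
The resultant acts 0.411681 + 0.00852526 = 0.420206 m (along the plate) below the hinge at the top edge, so the moment about the hinge is M = F × 0.420206 = 92.9141 × 0.420206 = 39.0431 kN·m.
A normal force at the bottom, 0.97 m from the hinge, must supply this moment: P = 39.0431/0.97 = 40.2506 kN.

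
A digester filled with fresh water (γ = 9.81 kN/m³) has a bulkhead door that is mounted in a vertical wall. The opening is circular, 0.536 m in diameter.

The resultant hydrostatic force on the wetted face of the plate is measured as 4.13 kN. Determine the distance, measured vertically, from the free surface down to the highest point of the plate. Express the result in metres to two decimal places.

d_top ≈ 1.60 m

γ = 9.81 kN/m³.
A = π(0.268)² = 0.225642 m².
From F = γ·h_c·A, the centroid depth is h_c = 4.13/(9.81 × 0.225642) = 1.86578 m.
The centroid is at the centre, 0.268 m below the top of the plate, so the highest point sits at h_top = 1.86578 − 0.268 = 1.59778 m below the surface.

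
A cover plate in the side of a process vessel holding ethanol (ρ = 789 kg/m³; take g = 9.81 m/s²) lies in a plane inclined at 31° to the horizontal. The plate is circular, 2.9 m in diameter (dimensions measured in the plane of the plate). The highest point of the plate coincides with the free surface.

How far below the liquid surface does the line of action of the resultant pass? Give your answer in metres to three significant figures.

h_p = 0.934 m

γ = ρg = 789 × 9.81 / 1000 = 7.74009 kN/m³.
Let θ = 31° be the plate's angle to the horizontal; measure y along the incline from where the plane meets the free surface. Vertical depth h = y·sinθ with sinθ = 0.515038.
The centroid is at the centre, 1.45 m below the top of the plate, so y_c = 1.45 m and h_c = 1.45 × 0.515038 = 0.746805 m.
A = π(1.45)² = 6.6052 m².
Resultant F = γ·h_c·A = 7.74009 × 0.746805 × 6.6052 = 38.1803 kN.
I_c = πr⁴/4 = π × 1.45⁴/4 = 3.47186 m⁴.
Centre of pressure: y_p = y_c + I_c/(y_c·A) = 1.45 + 3.47186/(1.45 × 6.6052) = 1.45 + 0.3625 = 1.8125 m along the plane.
Vertically, h_p = y_p·sinθ = 1.8125 × 0.515038 = 0.933506 m.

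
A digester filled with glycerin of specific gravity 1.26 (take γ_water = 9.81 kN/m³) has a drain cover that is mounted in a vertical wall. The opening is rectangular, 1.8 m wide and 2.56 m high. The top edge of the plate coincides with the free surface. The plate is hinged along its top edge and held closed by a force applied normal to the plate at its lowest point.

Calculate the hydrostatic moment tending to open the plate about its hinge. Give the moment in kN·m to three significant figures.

γ = 1.26 × 9.81 = 12.3606 kN/m³.
The centroid lies 2.56/2 = 1.28 m below the top edge, so the centroid depth is h_c = 1.28 m.
A = 1.8 × 2.56 = 4.608 m².
Resultant F = γ·h_c·A = 12.3606 × 1.28 × 4.608 = 72.9058 kN.
I_c = b·h³/12 = 1.8 × 2.56³/12 = 2.51658 m⁴.
Centre of pressure: y_p = y_c + I_c/(y_c·A) = 1.28 + 2.51658/(1.28 × 4.608) = 1.28 + 0.426666 = 1.70667 m along the plane.
The resultant acts 1.28 + 0.426666 = 1.70667 m (along the plate) below the hinge at the top edge, so the moment about the hinge is M = F × 1.70667 = 72.9058 × 1.70667 = 124.426 kN·m.

M ≈ 124 kN·m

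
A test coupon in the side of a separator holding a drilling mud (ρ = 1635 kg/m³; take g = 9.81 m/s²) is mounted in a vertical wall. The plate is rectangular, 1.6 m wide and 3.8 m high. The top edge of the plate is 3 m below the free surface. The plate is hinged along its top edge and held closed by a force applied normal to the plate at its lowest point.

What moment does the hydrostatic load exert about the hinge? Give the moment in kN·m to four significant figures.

M ≈ 1025 kN·m

γ = ρg = 1635 × 9.81 / 1000 = 16.03935 kN/m³.
The centroid lies 3.8/2 = 1.9 m below the top edge, so the centroid depth is h_c = 3 + 1.9 = 4.9 m.
A = 1.6 × 3.8 = 6.08 m².
Resultant F = γ·h_c·A = 16.03935 × 4.9 × 6.08 = 477.844 kN.
I_c = b·h³/12 = 1.6 × 3.8³/12 = 7.31627 m⁴.
Centre of pressure: y_p = y_c + I_c/(y_c·A) = 4.9 + 7.31627/(4.9 × 6.08) = 4.9 + 0.245578 = 5.14558 m along the plane.
The resultant acts 1.9 + 0.245578 = 2.14558 m (along the plate) below the hinge at the top edge, so the moment about the hinge is M = F × 2.14558 = 477.844 × 2.14558 = 1025.25 kN·m.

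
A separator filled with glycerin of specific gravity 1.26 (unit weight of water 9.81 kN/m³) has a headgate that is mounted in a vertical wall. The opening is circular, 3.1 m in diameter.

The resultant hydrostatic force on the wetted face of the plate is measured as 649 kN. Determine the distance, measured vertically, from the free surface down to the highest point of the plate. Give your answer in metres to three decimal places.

γ = 1.26 × 9.81 = 12.3606 kN/m³.
A = π(1.55)² = 7.54768 m².
From F = γ·h_c·A, the centroid depth is h_c = 649/(12.3606 × 7.54768) = 6.95651 m.
The centroid is at the centre, 1.55 m below the top of the plate, so the highest point sits at h_top = 6.95651 − 1.55 = 5.40651 m below the surface.

d_top ≈ 5.407 m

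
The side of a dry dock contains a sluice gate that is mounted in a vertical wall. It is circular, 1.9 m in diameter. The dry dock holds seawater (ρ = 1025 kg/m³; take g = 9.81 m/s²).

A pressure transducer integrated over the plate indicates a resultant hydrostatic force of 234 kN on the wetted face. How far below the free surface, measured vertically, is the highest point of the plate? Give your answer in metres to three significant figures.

d_top ≈ 7.26 m

γ = ρg = 1025 × 9.81 / 1000 = 10.05525 kN/m³.
A = π(0.95)² = 2.83529 m².
From F = γ·h_c·A, the centroid depth is h_c = 234/(10.05525 × 2.83529) = 8.20778 m.
The centroid is at the centre, 0.95 m below the top of the plate, so the highest point sits at h_top = 8.20778 − 0.95 = 7.25778 m below the surface.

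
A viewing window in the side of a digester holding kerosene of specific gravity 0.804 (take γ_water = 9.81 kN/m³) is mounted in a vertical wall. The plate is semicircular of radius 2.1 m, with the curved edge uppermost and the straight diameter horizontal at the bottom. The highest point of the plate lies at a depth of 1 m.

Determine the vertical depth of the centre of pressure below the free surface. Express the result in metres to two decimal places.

γ = 0.804 × 9.81 = 7.88724 kN/m³.
The centroid lies 4r/(3π) = 0.891268 m above the diameter, so r − 4r/(3π) = 2.1 − 0.891268 = 1.20873 m below the topmost point, so the centroid depth is h_c = 1 + 1.20873 = 2.20873 m.
A = πr²/2 = π × 2.1²/2 = 6.92721 m².
Resultant F = γ·h_c·A = 7.88724 × 2.20873 × 6.92721 = 120.677 kN.
I_c = (π/8 − 8/(9π))·r⁴ = 0.109757 × 2.1⁴ = 2.13457 m⁴.
Centre of pressure: y_p = y_c + I_c/(y_c·A) = 2.20873 + 2.13457/(2.20873 × 6.92721) = 2.20873 + 0.139511 = 2.34824 m along the plane.

h_p = 2.35 m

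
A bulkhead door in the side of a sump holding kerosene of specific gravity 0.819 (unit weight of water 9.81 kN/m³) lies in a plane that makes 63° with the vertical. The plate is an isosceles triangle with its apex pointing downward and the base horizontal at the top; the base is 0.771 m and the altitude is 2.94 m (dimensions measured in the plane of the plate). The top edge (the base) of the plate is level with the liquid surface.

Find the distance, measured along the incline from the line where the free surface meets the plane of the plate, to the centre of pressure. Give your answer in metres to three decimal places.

γ = 0.819 × 9.81 = 8.03439 kN/m³.
The plate makes 63° with the vertical, i.e. θ = 90° − 63° = 27° to the horizontal. Measuring y along the incline from the free-surface line, vertical depth h = y·sinθ with sinθ = 0.453990.
With the apex down, the centroid sits h/3 = 2.94/3 = 0.98 m below the base (the top edge), so y_c = 0.98 m and h_c = 0.98 × 0.453990 = 0.44491 m.
A = ½ × 0.771 × 2.94 = 1.13337 m².
Resultant F = γ·h_c·A = 8.03439 × 0.44491 × 1.13337 = 4.05132 kN.
I_c = b·h³/36 = 0.771 × 2.94³/36 = 0.544244 m⁴.
Centre of pressure: y_p = y_c + I_c/(y_c·A) = 0.98 + 0.544244/(0.98 × 1.13337) = 0.98 + 0.49 = 1.47 m along the plane.

y_p = 1.470 m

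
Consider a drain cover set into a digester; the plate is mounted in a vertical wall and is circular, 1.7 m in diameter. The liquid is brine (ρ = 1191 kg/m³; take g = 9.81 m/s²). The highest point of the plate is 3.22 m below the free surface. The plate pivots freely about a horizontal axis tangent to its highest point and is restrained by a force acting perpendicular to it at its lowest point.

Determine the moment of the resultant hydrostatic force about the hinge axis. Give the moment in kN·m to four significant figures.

γ = ρg = 1191 × 9.81 / 1000 = 11.68371 kN/m³.
The centroid is at the centre, 0.85 m below the top of the plate, so the centroid depth is h_c = 3.22 + 0.85 = 4.07 m.
A = π(0.85)² = 2.2698 m².
Resultant F = γ·h_c·A = 11.68371 × 4.07 × 2.2698 = 107.935 kN.
I_c = πr⁴/4 = π × 0.85⁴/4 = 0.409983 m⁴.
Centre of pressure: y_p = y_c + I_c/(y_c·A) = 4.07 + 0.409983/(4.07 × 2.2698) = 4.07 + 0.0443796 = 4.11438 m along the plane.
The resultant acts 0.85 + 0.0443796 = 0.89438 m (along the plate) below the hinge at the top edge, so the moment about the hinge is M = F × 0.89438 = 107.935 × 0.89438 = 96.5349 kN·m.

M ≈ 96.53 kN·m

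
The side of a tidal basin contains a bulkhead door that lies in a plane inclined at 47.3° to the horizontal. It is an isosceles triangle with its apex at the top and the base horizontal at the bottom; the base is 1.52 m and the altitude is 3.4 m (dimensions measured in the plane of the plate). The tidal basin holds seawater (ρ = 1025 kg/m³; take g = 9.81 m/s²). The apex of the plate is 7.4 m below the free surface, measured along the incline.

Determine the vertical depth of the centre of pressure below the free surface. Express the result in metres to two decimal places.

γ = ρg = 1025 × 9.81 / 1000 = 10.05525 kN/m³.
Let θ = 47.3° be the plate's angle to the horizontal; measure y along the incline from where the plane meets the free surface. Vertical depth h = y·sinθ with sinθ = 0.734915.
With the apex up, the centroid sits 2h/3 = 2 × 3.4/3 = 2.26667 m below the apex, so y_c = 7.4 + 2.26667 = 9.66667 m and h_c = 9.66667 × 0.734915 = 7.10418 m.
A = ½ × 1.52 × 3.4 = 2.584 m².
Resultant F = γ·h_c·A = 10.05525 × 7.10418 × 2.584 = 184.586 kN.
I_c = b·h³/36 = 1.52 × 3.4³/36 = 1.6595 m⁴.
Centre of pressure: y_p = y_c + I_c/(y_c·A) = 9.66667 + 1.6595/(9.66667 × 2.584) = 9.66667 + 0.0664367 = 9.73311 m along the plane.
Vertically, h_p = y_p·sinθ = 9.73311 × 0.734915 = 7.15301 m.

h_p = 7.15 m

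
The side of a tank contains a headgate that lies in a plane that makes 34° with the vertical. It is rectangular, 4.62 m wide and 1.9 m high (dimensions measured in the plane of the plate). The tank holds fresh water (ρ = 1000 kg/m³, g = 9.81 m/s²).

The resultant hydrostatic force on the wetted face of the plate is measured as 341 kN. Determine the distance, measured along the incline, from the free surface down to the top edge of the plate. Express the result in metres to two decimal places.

y_top ≈ 3.83 m

γ = ρg = 1000 × 9.81 = 9810 N/m³ = 9.81 kN/m³.
A = 4.62 × 1.9 = 8.778 m².
From F = γ·h_c·A, the centroid depth is h_c = 341/(9.81 × 8.778) = 3.95995 m.
The plate makes 34° with the vertical, i.e. θ = 90° − 34° = 56° to the horizontal. Measuring y along the incline from the free-surface line, vertical depth h = y·sinθ with sinθ = 0.829038.
Along the incline, y_c = h_c/sinθ = 3.95995/0.829038 = 4.77656 m.
The centroid lies 1.9/2 = 0.95 m below the top edge, so the top edge sits at y_top = 4.77656 − 0.95 = 3.82656 m along the incline.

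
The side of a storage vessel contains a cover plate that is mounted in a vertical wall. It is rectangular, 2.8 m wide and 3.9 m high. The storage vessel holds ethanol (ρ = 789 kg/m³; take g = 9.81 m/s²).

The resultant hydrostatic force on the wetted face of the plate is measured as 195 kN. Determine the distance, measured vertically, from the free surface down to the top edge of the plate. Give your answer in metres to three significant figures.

d_top ≈ 0.357 m

γ = ρg = 789 × 9.81 / 1000 = 7.74009 kN/m³.
A = 2.8 × 3.9 = 10.92 m².
From F = γ·h_c·A, the centroid depth is h_c = 195/(7.74009 × 10.92) = 2.3071 m.
The centroid lies 3.9/2 = 1.95 m below the top edge, so the top edge sits at h_top = 2.3071 − 1.95 = 0.3571 m below the surface.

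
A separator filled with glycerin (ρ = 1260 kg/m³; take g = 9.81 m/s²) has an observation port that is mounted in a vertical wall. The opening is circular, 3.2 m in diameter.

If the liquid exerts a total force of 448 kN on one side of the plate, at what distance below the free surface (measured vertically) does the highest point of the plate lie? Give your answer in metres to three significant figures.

γ = ρg = 1260 × 9.81 / 1000 = 12.3606 kN/m³.
A = π(1.6)² = 8.04248 m².
From F = γ·h_c·A, the centroid depth is h_c = 448/(12.3606 × 8.04248) = 4.50659 m.
The centroid is at the centre, 1.6 m below the top of the plate, so the highest point sits at h_top = 4.50659 − 1.6 = 2.90659 m below the surface.

d_top ≈ 2.91 m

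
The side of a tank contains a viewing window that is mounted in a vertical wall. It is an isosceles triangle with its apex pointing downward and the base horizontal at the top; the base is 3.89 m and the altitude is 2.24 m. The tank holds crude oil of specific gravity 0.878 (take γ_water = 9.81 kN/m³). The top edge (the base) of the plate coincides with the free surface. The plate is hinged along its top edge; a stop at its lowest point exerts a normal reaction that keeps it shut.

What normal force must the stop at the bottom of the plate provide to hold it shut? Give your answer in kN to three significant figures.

P ≈ 14.0 kN

γ = 0.878 × 9.81 = 8.61318 kN/m³.
With the apex down, the centroid sits h/3 = 2.24/3 = 0.746667 m below the base (the top edge), so the centroid depth is h_c = 0.746667 m.
A = ½ × 3.89 × 2.24 = 4.3568 m².
Resultant F = γ·h_c·A = 8.61318 × 0.746667 × 4.3568 = 28.0194 kN.
I_c = b·h³/36 = 3.89 × 2.24³/36 = 1.21448 m⁴.
Centre of pressure: y_p = y_c + I_c/(y_c·A) = 0.746667 + 1.21448/(0.746667 × 4.3568) = 0.746667 + 0.373332 = 1.12 m along the plane.
The resultant acts 0.746667 + 0.373332 = 1.12 m (along the plate) below the hinge at the top edge, so the moment about the hinge is M = F × 1.12 = 28.0194 × 1.12 = 31.3817 kN·m.
A normal force at the bottom, 2.24 m from the hinge, must supply this moment: P = 31.3817/2.24 = 14.0097 kN.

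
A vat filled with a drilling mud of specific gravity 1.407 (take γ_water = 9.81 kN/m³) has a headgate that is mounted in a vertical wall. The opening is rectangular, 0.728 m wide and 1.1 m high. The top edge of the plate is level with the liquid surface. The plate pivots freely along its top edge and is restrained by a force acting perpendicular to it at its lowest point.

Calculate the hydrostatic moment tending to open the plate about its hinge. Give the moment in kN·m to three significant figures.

γ = 1.407 × 9.81 = 13.80267 kN/m³.
The centroid lies 1.1/2 = 0.55 m below the top edge, so the centroid depth is h_c = 0.55 m.
A = 0.728 × 1.1 = 0.8008 m².
Resultant F = γ·h_c·A = 13.80267 × 0.55 × 0.8008 = 6.07925 kN.
I_c = b·h³/12 = 0.728 × 1.1³/12 = 0.0807473 m⁴.
Centre of pressure: y_p = y_c + I_c/(y_c·A) = 0.55 + 0.0807473/(0.55 × 0.8008) = 0.55 + 0.183333 = 0.733333 m along the plane.
The resultant acts 0.55 + 0.183333 = 0.733333 m (along the plate) below the hinge at the top edge, so the moment about the hinge is M = F × 0.733333 = 6.07925 × 0.733333 = 4.45811 kN·m.

M ≈ 4.46 kN·m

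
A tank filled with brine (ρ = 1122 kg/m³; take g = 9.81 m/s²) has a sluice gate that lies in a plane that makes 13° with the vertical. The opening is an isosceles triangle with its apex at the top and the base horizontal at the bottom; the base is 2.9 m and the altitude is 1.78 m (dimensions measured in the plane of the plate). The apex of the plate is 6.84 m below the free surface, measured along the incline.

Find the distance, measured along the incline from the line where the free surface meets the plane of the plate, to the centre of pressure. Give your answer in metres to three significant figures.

y_p = 8.05 m

γ = ρg = 1122 × 9.81 / 1000 = 11.00682 kN/m³.
The plate makes 13° with the vertical, i.e. θ = 90° − 13° = 77° to the horizontal. Measuring y along the incline from the free-surface line, vertical depth h = y·sinθ with sinθ = 0.974370.
With the apex up, the centroid sits 2h/3 = 2 × 1.78/3 = 1.18667 m below the apex, so y_c = 6.84 + 1.18667 = 8.02667 m and h_c = 8.02667 × 0.974370 = 7.82095 m.
A = ½ × 2.9 × 1.78 = 2.581 m².
Resultant F = γ·h_c·A = 11.00682 × 7.82095 × 2.581 = 222.182 kN.
I_c = b·h³/36 = 2.9 × 1.78³/36 = 0.454313 m⁴.
Centre of pressure: y_p = y_c + I_c/(y_c·A) = 8.02667 + 0.454313/(8.02667 × 2.581) = 8.02667 + 0.0219297 = 8.0486 m along the plane.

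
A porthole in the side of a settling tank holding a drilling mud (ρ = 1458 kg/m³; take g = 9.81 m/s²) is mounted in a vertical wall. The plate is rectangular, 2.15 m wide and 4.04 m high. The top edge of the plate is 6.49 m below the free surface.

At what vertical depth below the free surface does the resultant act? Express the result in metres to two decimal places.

γ = ρg = 1458 × 9.81 / 1000 = 14.30298 kN/m³.
The centroid lies 4.04/2 = 2.02 m below the top edge, so the centroid depth is h_c = 6.49 + 2.02 = 8.51 m.
A = 2.15 × 4.04 = 8.686 m².
Resultant F = γ·h_c·A = 14.30298 × 8.51 × 8.686 = 1057.25 kN.
I_c = b·h³/12 = 2.15 × 4.04³/12 = 11.8141 m⁴.
Centre of pressure: y_p = y_c + I_c/(y_c·A) = 8.51 + 11.8141/(8.51 × 8.686) = 8.51 + 0.159827 = 8.66983 m along the plane.

h_p = 8.67 m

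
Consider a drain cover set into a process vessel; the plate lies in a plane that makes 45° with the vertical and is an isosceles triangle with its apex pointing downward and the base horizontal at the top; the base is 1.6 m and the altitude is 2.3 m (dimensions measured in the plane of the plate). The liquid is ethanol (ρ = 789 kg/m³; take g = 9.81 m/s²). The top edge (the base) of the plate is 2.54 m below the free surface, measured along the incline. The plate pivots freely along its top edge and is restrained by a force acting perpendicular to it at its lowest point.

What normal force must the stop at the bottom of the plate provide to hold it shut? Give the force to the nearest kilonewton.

γ = ρg = 789 × 9.81 / 1000 = 7.74009 kN/m³.
The plate makes 45° with the vertical, i.e. θ = 90° − 45° = 45° to the horizontal. Measuring y along the incline from the free-surface line, vertical depth h = y·sinθ with sinθ = 0.707107.
With the apex down, the centroid sits h/3 = 2.3/3 = 0.766667 m below the base (the top edge), so y_c = 2.54 + 0.766667 = 3.30667 m and h_c = 3.30667 × 0.707107 = 2.33817 m.
A = ½ × 1.6 × 2.3 = 1.84 m².
Resultant F = γ·h_c·A = 7.74009 × 2.33817 × 1.84 = 33.2997 kN.
I_c = b·h³/36 = 1.6 × 2.3³/36 = 0.540756 m⁴.
Centre of pressure: y_p = y_c + I_c/(y_c·A) = 3.30667 + 0.540756/(3.30667 × 1.84) = 3.30667 + 0.0888777 = 3.39555 m along the plane.
The resultant acts 0.766667 + 0.0888777 = 0.855545 m (along the plate) below the hinge at the top edge, so the moment about the hinge is M = F × 0.855545 = 33.2997 × 0.855545 = 28.4894 kN·m.
A normal force at the bottom, 2.3 m from the hinge, must supply this moment: P = 28.4894/2.3 = 12.3867 kN.

P ≈ 12 kN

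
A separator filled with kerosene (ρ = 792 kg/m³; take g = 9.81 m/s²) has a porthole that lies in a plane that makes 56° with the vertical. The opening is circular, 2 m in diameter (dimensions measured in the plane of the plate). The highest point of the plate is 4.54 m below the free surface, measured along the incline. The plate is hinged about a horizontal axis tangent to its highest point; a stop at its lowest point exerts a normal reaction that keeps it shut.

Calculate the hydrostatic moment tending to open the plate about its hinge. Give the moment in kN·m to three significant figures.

M ≈ 79.0 kN·m

γ = ρg = 792 × 9.81 / 1000 = 7.76952 kN/m³.
The plate makes 56° with the vertical, i.e. θ = 90° − 56° = 34° to the horizontal. Measuring y along the incline from the free-surface line, vertical depth h = y·sinθ with sinθ = 0.559193.
The centroid is at the centre, 1 m below the top of the plate, so y_c = 4.54 + 1 = 5.54 m and h_c = 5.54 × 0.559193 = 3.09793 m.
A = π(1)² = 3.14159 m².
Resultant F = γ·h_c·A = 7.76952 × 3.09793 × 3.14159 = 75.6163 kN.
I_c = πr⁴/4 = π × 1⁴/4 = 0.785398 m⁴.
Centre of pressure: y_p = y_c + I_c/(y_c·A) = 5.54 + 0.785398/(5.54 × 3.14159) = 5.54 + 0.0451264 = 5.58513 m along the plane.
The resultant acts 1 + 0.0451264 = 1.04513 m (along the plate) below the hinge at the top edge, so the moment about the hinge is M = F × 1.04513 = 75.6163 × 1.04513 = 79.0289 kN·m.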